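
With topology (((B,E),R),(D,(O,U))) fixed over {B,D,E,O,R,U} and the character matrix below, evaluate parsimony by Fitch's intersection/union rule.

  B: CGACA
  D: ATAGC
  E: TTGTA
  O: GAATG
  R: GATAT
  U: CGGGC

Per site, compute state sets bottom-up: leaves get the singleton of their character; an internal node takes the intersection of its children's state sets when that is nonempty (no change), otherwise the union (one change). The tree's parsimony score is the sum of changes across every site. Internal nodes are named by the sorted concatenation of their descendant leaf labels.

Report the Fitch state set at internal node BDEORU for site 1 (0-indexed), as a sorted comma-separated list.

A,G,T

site 0, node BE: B={C} ∪ E={T} → {C,T} (+1)
site 0, node BER: BE={C,T} ∪ R={G} → {C,G,T} (+1)
site 0, node OU: O={G} ∪ U={C} → {C,G} (+1)
site 0, node DOU: D={A} ∪ OU={C,G} → {A,C,G} (+1)
site 0, node BDEORU: BER={C,G,T} ∩ DOU={A,C,G} → {C,G} (+0)
site 1, node BE: B={G} ∪ E={T} → {G,T} (+1)
site 1, node BER: BE={G,T} ∪ R={A} → {A,G,T} (+1)
site 1, node OU: O={A} ∪ U={G} → {A,G} (+1)
site 1, node DOU: D={T} ∪ OU={A,G} → {A,G,T} (+1)
site 1, node BDEORU: BER={A,G,T} ∩ DOU={A,G,T} → {A,G,T} (+0)
site 2, node BE: B={A} ∪ E={G} → {A,G} (+1)
site 2, node BER: BE={A,G} ∪ R={T} → {A,G,T} (+1)
site 2, node OU: O={A} ∪ U={G} → {A,G} (+1)
site 2, node DOU: D={A} ∩ OU={A,G} → {A} (+0)
site 2, node BDEORU: BER={A,G,T} ∩ DOU={A} → {A} (+0)
site 3, node BE: B={C} ∪ E={T} → {C,T} (+1)
site 3, node BER: BE={C,T} ∪ R={A} → {A,C,T} (+1)
site 3, node OU: O={T} ∪ U={G} → {G,T} (+1)
site 3, node DOU: D={G} ∩ OU={G,T} → {G} (+0)
site 3, node BDEORU: BER={A,C,T} ∪ DOU={G} → {A,C,G,T} (+1)
site 4, node BE: B={A} ∩ E={A} → {A} (+0)
site 4, node BER: BE={A} ∪ R={T} → {A,T} (+1)
site 4, node OU: O={G} ∪ U={C} → {C,G} (+1)
site 4, node DOU: D={C} ∩ OU={C,G} → {C} (+0)
site 4, node BDEORU: BER={A,T} ∪ DOU={C} → {A,C,T} (+1)
per-site changes: [4, 4, 3, 4, 3]; total = 18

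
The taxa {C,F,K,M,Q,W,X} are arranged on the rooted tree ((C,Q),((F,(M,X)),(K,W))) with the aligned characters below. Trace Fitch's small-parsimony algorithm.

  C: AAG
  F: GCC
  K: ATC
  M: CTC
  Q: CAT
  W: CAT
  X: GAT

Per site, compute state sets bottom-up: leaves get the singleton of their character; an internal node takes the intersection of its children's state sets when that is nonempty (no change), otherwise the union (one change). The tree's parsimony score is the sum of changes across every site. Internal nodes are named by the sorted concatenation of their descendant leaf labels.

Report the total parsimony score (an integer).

11

site 0, node CQ: C={A} ∪ Q={C} → {A,C} (+1)
site 0, node MX: M={C} ∪ X={G} → {C,G} (+1)
site 0, node FMX: F={G} ∩ MX={C,G} → {G} (+0)
site 0, node KW: K={A} ∪ W={C} → {A,C} (+1)
site 0, node FKMWX: FMX={G} ∪ KW={A,C} → {A,C,G} (+1)
site 0, node CFKMQWX: CQ={A,C} ∩ FKMWX={A,C,G} → {A,C} (+0)
site 1, node CQ: C={A} ∩ Q={A} → {A} (+0)
site 1, node MX: M={T} ∪ X={A} → {A,T} (+1)
site 1, node FMX: F={C} ∪ MX={A,T} → {A,C,T} (+1)
site 1, node KW: K={T} ∪ W={A} → {A,T} (+1)
site 1, node FKMWX: FMX={A,C,T} ∩ KW={A,T} → {A,T} (+0)
site 1, node CFKMQWX: CQ={A} ∩ FKMWX={A,T} → {A} (+0)
site 2, node CQ: C={G} ∪ Q={T} → {G,T} (+1)
site 2, node MX: M={C} ∪ X={T} → {C,T} (+1)
site 2, node FMX: F={C} ∩ MX={C,T} → {C} (+0)
site 2, node KW: K={C} ∪ W={T} → {C,T} (+1)
site 2, node FKMWX: FMX={C} ∩ KW={C,T} → {C} (+0)
site 2, node CFKMQWX: CQ={G,T} ∪ FKMWX={C} → {C,G,T} (+1)
per-site changes: [4, 3, 4]; total = 11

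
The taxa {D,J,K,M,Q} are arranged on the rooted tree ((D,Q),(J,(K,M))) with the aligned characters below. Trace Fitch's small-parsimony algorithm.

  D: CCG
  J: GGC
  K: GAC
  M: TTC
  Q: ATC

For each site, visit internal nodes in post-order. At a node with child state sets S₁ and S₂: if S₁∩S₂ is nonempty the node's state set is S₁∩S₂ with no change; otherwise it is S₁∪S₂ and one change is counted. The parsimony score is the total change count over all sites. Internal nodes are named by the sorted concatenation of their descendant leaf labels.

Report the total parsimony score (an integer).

7

[col 0] DQ: children D:{C}, Q:{A} ∪→ {A,C}; cost 1
[col 0] KM: children K:{G}, M:{T} ∪→ {G,T}; cost 1
[col 0] JKM: children J:{G}, KM:{G,T} ∩→ {G}; cost 0
[col 0] DJKMQ: children DQ:{A,C}, JKM:{G} ∪→ {A,C,G}; cost 1
[col 1] DQ: children D:{C}, Q:{T} ∪→ {C,T}; cost 1
[col 1] KM: children K:{A}, M:{T} ∪→ {A,T}; cost 1
[col 1] JKM: children J:{G}, KM:{A,T} ∪→ {A,G,T}; cost 1
[col 1] DJKMQ: children DQ:{C,T}, JKM:{A,G,T} ∩→ {T}; cost 0
[col 2] DQ: children D:{G}, Q:{C} ∪→ {C,G}; cost 1
[col 2] KM: children K:{C}, M:{C} ∩→ {C}; cost 0
[col 2] JKM: children J:{C}, KM:{C} ∩→ {C}; cost 0
[col 2] DJKMQ: children DQ:{C,G}, JKM:{C} ∩→ {C}; cost 0
per-site changes: [3, 3, 1]; total = 7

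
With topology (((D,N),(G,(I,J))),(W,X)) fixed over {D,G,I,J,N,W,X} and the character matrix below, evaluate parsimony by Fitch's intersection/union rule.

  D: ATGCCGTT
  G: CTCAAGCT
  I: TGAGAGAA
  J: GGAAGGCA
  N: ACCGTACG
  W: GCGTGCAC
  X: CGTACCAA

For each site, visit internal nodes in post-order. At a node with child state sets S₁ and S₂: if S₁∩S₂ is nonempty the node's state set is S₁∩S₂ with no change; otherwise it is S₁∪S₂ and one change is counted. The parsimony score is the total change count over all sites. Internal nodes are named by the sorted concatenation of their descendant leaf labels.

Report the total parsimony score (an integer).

DN@0: {A} ∩ {A} = {A} (intersection, +0)
IJ@0: {T} ∪ {G} = {G,T} (union, +1)
GIJ@0: {C} ∪ {G,T} = {C,G,T} (union, +1)
DGIJN@0: {A} ∪ {C,G,T} = {A,C,G,T} (union, +1)
WX@0: {G} ∪ {C} = {C,G} (union, +1)
DGIJNWX@0: {A,C,G,T} ∩ {C,G} = {C,G} (intersection, +0)
DN@1: {T} ∪ {C} = {C,T} (union, +1)
IJ@1: {G} ∩ {G} = {G} (intersection, +0)
GIJ@1: {T} ∪ {G} = {G,T} (union, +1)
DGIJN@1: {C,T} ∩ {G,T} = {T} (intersection, +0)
WX@1: {C} ∪ {G} = {C,G} (union, +1)
DGIJNWX@1: {T} ∪ {C,G} = {C,G,T} (union, +1)
DN@2: {G} ∪ {C} = {C,G} (union, +1)
IJ@2: {A} ∩ {A} = {A} (intersection, +0)
GIJ@2: {C} ∪ {A} = {A,C} (union, +1)
DGIJN@2: {C,G} ∩ {A,C} = {C} (intersection, +0)
WX@2: {G} ∪ {T} = {G,T} (union, +1)
DGIJNWX@2: {C} ∪ {G,T} = {C,G,T} (union, +1)
DN@3: {C} ∪ {G} = {C,G} (union, +1)
IJ@3: {G} ∪ {A} = {A,G} (union, +1)
GIJ@3: {A} ∩ {A,G} = {A} (intersection, +0)
DGIJN@3: {C,G} ∪ {A} = {A,C,G} (union, +1)
WX@3: {T} ∪ {A} = {A,T} (union, +1)
DGIJNWX@3: {A,C,G} ∩ {A,T} = {A} (intersection, +0)
DN@4: {C} ∪ {T} = {C,T} (union, +1)
IJ@4: {A} ∪ {G} = {A,G} (union, +1)
GIJ@4: {A} ∩ {A,G} = {A} (intersection, +0)
DGIJN@4: {C,T} ∪ {A} = {A,C,T} (union, +1)
WX@4: {G} ∪ {C} = {C,G} (union, +1)
DGIJNWX@4: {A,C,T} ∩ {C,G} = {C} (intersection, +0)
DN@5: {G} ∪ {A} = {A,G} (union, +1)
IJ@5: {G} ∩ {G} = {G} (intersection, +0)
GIJ@5: {G} ∩ {G} = {G} (intersection, +0)
DGIJN@5: {A,G} ∩ {G} = {G} (intersection, +0)
WX@5: {C} ∩ {C} = {C} (intersection, +0)
DGIJNWX@5: {G} ∪ {C} = {C,G} (union, +1)
DN@6: {T} ∪ {C} = {C,T} (union, +1)
IJ@6: {A} ∪ {C} = {A,C} (union, +1)
GIJ@6: {C} ∩ {A,C} = {C} (intersection, +0)
DGIJN@6: {C,T} ∩ {C} = {C} (intersection, +0)
WX@6: {A} ∩ {A} = {A} (intersection, +0)
DGIJNWX@6: {C} ∪ {A} = {A,C} (union, +1)
DN@7: {T} ∪ {G} = {G,T} (union, +1)
IJ@7: {A} ∩ {A} = {A} (intersection, +0)
GIJ@7: {T} ∪ {A} = {A,T} (union, +1)
DGIJN@7: {G,T} ∩ {A,T} = {T} (intersection, +0)
WX@7: {C} ∪ {A} = {A,C} (union, +1)
DGIJNWX@7: {T} ∪ {A,C} = {A,C,T} (union, +1)
per-site changes: [4, 4, 4, 4, 4, 2, 3, 4]; total = 29

29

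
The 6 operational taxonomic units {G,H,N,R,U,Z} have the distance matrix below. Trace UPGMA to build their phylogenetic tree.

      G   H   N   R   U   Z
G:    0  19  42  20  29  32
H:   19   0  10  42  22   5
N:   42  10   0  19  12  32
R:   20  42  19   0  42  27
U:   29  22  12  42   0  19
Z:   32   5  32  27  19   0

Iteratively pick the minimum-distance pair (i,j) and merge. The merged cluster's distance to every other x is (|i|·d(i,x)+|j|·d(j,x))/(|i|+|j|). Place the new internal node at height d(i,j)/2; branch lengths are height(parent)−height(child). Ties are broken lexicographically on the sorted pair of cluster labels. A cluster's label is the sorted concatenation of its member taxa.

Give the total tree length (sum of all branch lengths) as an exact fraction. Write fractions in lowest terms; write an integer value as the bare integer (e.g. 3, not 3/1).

step 1: merge (H,Z) at d=5; branch lengths H→5/2, Z→5/2; new cluster HZ
  updated: d(G,HZ)=51/2, d(HZ,N)=21, d(HZ,R)=69/2, d(HZ,U)=41/2
step 2: merge (N,U) at d=12; branch lengths N→6, U→6; new cluster NU
  updated: d(G,NU)=71/2, d(HZ,NU)=83/4, d(NU,R)=61/2
step 3: merge (G,R) at d=20; branch lengths G→10, R→10; new cluster GR
  updated: d(GR,HZ)=30, d(GR,NU)=33
step 4: merge (HZ,NU) at d=83/4; branch lengths HZ→63/8, NU→35/8; new cluster HNUZ
  updated: d(GR,HNUZ)=63/2
step 5: merge (GR,HNUZ) at d=63/2; branch lengths GR→23/4, HNUZ→43/8; new cluster GHNRUZ
final tree: ((G:10,R:10):23/4,((H:5/2,Z:5/2):63/8,(N:6,U:6):35/8):43/8)
total length: 483/8

483/8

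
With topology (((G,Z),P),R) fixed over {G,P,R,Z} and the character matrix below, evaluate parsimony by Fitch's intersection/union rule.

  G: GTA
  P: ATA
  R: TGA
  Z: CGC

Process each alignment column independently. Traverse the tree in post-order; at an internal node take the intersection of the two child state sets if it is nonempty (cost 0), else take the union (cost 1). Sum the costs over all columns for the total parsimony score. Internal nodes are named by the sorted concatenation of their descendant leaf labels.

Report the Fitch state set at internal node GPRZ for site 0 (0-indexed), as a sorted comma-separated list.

[col 0] GZ: children G:{G}, Z:{C} ∪→ {C,G}; cost 1
[col 0] GPZ: children GZ:{C,G}, P:{A} ∪→ {A,C,G}; cost 1
[col 0] GPRZ: children GPZ:{A,C,G}, R:{T} ∪→ {A,C,G,T}; cost 1
[col 1] GZ: children G:{T}, Z:{G} ∪→ {G,T}; cost 1
[col 1] GPZ: children GZ:{G,T}, P:{T} ∩→ {T}; cost 0
[col 1] GPRZ: children GPZ:{T}, R:{G} ∪→ {G,T}; cost 1
[col 2] GZ: children G:{A}, Z:{C} ∪→ {A,C}; cost 1
[col 2] GPZ: children GZ:{A,C}, P:{A} ∩→ {A}; cost 0
[col 2] GPRZ: children GPZ:{A}, R:{A} ∩→ {A}; cost 0
per-site changes: [3, 2, 1]; total = 6

A,C,G,T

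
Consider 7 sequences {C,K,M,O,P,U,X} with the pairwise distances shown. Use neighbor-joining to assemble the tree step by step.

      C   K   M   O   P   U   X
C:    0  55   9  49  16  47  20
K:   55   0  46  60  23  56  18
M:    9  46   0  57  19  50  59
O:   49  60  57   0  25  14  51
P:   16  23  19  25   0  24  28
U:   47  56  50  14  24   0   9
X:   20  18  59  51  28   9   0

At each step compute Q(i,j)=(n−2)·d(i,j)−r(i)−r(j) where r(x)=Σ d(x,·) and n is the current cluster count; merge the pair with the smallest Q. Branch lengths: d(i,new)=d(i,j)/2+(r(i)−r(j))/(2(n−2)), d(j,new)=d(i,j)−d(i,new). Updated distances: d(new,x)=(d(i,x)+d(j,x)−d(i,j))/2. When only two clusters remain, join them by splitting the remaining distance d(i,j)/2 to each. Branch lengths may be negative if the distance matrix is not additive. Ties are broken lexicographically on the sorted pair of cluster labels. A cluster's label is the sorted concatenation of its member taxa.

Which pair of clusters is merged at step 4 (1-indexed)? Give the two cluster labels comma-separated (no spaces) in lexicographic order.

1. join C+M (d=9, Q=-391) ⇒ CM; edges |C|=1/10, |M|=89/10
  updated: d(CM,K)=46, d(CM,O)=97/2, d(CM,P)=13, d(CM,U)=44, d(CM,X)=35
2. join O+U (d=14, Q=-579/2) ⇒ OU; edges |O|=215/16, |U|=9/16
  updated: d(CM,OU)=157/4, d(K,OU)=51, d(OU,P)=35/2, d(OU,X)=23
3. join K+X (d=18, Q=-188) ⇒ KX; edges |K|=44/3, |X|=10/3
  updated: d(CM,KX)=63/2, d(KX,OU)=28, d(KX,P)=33/2
4. join CM+P (d=13, Q=-419/4) ⇒ CMP; edges |CM|=251/16, |P|=-43/16
  updated: d(CMP,KX)=35/2, d(CMP,OU)=175/8
5. join CMP+KX (d=35/2, Q=-539/8) ⇒ CKMPX; edges |CMP|=91/16, |KX|=189/16
  updated: d(CKMPX,OU)=259/16
6. join CKMPX+OU (d=259/16) ⇒ CKMOPUX; edges |CKMPX|=259/32, |OU|=259/32
final tree: ((((C:1/10,M:89/10):251/16,P:-43/16):91/16,(K:44/3,X:10/3):189/16):259/32,(O:215/16,U:9/16):259/32)
total length: 1403/16

CM,P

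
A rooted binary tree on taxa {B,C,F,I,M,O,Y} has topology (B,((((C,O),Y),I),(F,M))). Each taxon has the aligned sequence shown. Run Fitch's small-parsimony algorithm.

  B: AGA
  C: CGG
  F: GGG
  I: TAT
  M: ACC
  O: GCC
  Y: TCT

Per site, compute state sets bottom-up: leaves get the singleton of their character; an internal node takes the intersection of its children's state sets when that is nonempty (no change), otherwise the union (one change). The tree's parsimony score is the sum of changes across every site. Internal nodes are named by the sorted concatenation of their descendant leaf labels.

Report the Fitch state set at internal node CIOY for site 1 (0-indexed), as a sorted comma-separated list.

[col 0] CO: children C:{C}, O:{G} ∪→ {C,G}; cost 1
[col 0] COY: children CO:{C,G}, Y:{T} ∪→ {C,G,T}; cost 1
[col 0] CIOY: children COY:{C,G,T}, I:{T} ∩→ {T}; cost 0
[col 0] FM: children F:{G}, M:{A} ∪→ {A,G}; cost 1
[col 0] CFIMOY: children CIOY:{T}, FM:{A,G} ∪→ {A,G,T}; cost 1
[col 0] BCFIMOY: children B:{A}, CFIMOY:{A,G,T} ∩→ {A}; cost 0
[col 1] CO: children C:{G}, O:{C} ∪→ {C,G}; cost 1
[col 1] COY: children CO:{C,G}, Y:{C} ∩→ {C}; cost 0
[col 1] CIOY: children COY:{C}, I:{A} ∪→ {A,C}; cost 1
[col 1] FM: children F:{G}, M:{C} ∪→ {C,G}; cost 1
[col 1] CFIMOY: children CIOY:{A,C}, FM:{C,G} ∩→ {C}; cost 0
[col 1] BCFIMOY: children B:{G}, CFIMOY:{C} ∪→ {C,G}; cost 1
[col 2] CO: children C:{G}, O:{C} ∪→ {C,G}; cost 1
[col 2] COY: children CO:{C,G}, Y:{T} ∪→ {C,G,T}; cost 1
[col 2] CIOY: children COY:{C,G,T}, I:{T} ∩→ {T}; cost 0
[col 2] FM: children F:{G}, M:{C} ∪→ {C,G}; cost 1
[col 2] CFIMOY: children CIOY:{T}, FM:{C,G} ∪→ {C,G,T}; cost 1
[col 2] BCFIMOY: children B:{A}, CFIMOY:{C,G,T} ∪→ {A,C,G,T}; cost 1
per-site changes: [4, 4, 5]; total = 13

A,C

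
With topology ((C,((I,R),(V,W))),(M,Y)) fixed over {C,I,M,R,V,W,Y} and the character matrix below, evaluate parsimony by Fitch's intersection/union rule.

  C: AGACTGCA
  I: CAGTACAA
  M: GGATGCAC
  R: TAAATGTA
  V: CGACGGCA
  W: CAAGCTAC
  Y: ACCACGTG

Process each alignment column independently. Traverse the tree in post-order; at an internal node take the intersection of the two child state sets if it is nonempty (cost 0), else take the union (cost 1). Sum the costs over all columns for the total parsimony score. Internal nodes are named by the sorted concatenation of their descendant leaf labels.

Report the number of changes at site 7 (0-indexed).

site 0, node IR: I={C} ∪ R={T} → {C,T} (+1)
site 0, node VW: V={C} ∩ W={C} → {C} (+0)
site 0, node IRVW: IR={C,T} ∩ VW={C} → {C} (+0)
site 0, node CIRVW: C={A} ∪ IRVW={C} → {A,C} (+1)
site 0, node MY: M={G} ∪ Y={A} → {A,G} (+1)
site 0, node CIMRVWY: CIRVW={A,C} ∩ MY={A,G} → {A} (+0)
site 1, node IR: I={A} ∩ R={A} → {A} (+0)
site 1, node VW: V={G} ∪ W={A} → {A,G} (+1)
site 1, node IRVW: IR={A} ∩ VW={A,G} → {A} (+0)
site 1, node CIRVW: C={G} ∪ IRVW={A} → {A,G} (+1)
site 1, node MY: M={G} ∪ Y={C} → {C,G} (+1)
site 1, node CIMRVWY: CIRVW={A,G} ∩ MY={C,G} → {G} (+0)
site 2, node IR: I={G} ∪ R={A} → {A,G} (+1)
site 2, node VW: V={A} ∩ W={A} → {A} (+0)
site 2, node IRVW: IR={A,G} ∩ VW={A} → {A} (+0)
site 2, node CIRVW: C={A} ∩ IRVW={A} → {A} (+0)
site 2, node MY: M={A} ∪ Y={C} → {A,C} (+1)
site 2, node CIMRVWY: CIRVW={A} ∩ MY={A,C} → {A} (+0)
site 3, node IR: I={T} ∪ R={A} → {A,T} (+1)
site 3, node VW: V={C} ∪ W={G} → {C,G} (+1)
site 3, node IRVW: IR={A,T} ∪ VW={C,G} → {A,C,G,T} (+1)
site 3, node CIRVW: C={C} ∩ IRVW={A,C,G,T} → {C} (+0)
site 3, node MY: M={T} ∪ Y={A} → {A,T} (+1)
site 3, node CIMRVWY: CIRVW={C} ∪ MY={A,T} → {A,C,T} (+1)
site 4, node IR: I={A} ∪ R={T} → {A,T} (+1)
site 4, node VW: V={G} ∪ W={C} → {C,G} (+1)
site 4, node IRVW: IR={A,T} ∪ VW={C,G} → {A,C,G,T} (+1)
site 4, node CIRVW: C={T} ∩ IRVW={A,C,G,T} → {T} (+0)
site 4, node MY: M={G} ∪ Y={C} → {C,G} (+1)
site 4, node CIMRVWY: CIRVW={T} ∪ MY={C,G} → {C,G,T} (+1)
site 5, node IR: I={C} ∪ R={G} → {C,G} (+1)
site 5, node VW: V={G} ∪ W={T} → {G,T} (+1)
site 5, node IRVW: IR={C,G} ∩ VW={G,T} → {G} (+0)
site 5, node CIRVW: C={G} ∩ IRVW={G} → {G} (+0)
site 5, node MY: M={C} ∪ Y={G} → {C,G} (+1)
site 5, node CIMRVWY: CIRVW={G} ∩ MY={C,G} → {G} (+0)
site 6, node IR: I={A} ∪ R={T} → {A,T} (+1)
site 6, node VW: V={C} ∪ W={A} → {A,C} (+1)
site 6, node IRVW: IR={A,T} ∩ VW={A,C} → {A} (+0)
site 6, node CIRVW: C={C} ∪ IRVW={A} → {A,C} (+1)
site 6, node MY: M={A} ∪ Y={T} → {A,T} (+1)
site 6, node CIMRVWY: CIRVW={A,C} ∩ MY={A,T} → {A} (+0)
site 7, node IR: I={A} ∩ R={A} → {A} (+0)
site 7, node VW: V={A} ∪ W={C} → {A,C} (+1)
site 7, node IRVW: IR={A} ∩ VW={A,C} → {A} (+0)
site 7, node CIRVW: C={A} ∩ IRVW={A} → {A} (+0)
site 7, node MY: M={C} ∪ Y={G} → {C,G} (+1)
site 7, node CIMRVWY: CIRVW={A} ∪ MY={C,G} → {A,C,G} (+1)
per-site changes: [3, 3, 2, 5, 5, 3, 4, 3]; total = 28

3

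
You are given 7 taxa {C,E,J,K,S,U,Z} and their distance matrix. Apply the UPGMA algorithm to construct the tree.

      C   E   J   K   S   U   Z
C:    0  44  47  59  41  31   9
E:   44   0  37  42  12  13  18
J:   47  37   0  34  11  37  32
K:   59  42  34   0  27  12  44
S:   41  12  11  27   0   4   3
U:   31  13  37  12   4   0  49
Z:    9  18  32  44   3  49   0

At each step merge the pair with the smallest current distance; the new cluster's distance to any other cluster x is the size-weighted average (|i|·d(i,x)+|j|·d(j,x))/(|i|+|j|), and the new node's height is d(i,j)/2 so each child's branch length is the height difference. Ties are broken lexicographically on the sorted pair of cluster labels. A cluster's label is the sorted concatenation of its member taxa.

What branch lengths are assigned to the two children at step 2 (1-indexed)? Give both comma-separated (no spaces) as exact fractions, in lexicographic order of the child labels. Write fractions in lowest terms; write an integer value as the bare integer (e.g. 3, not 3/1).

step 1: merge (S,Z) at d=3; branch lengths S→3/2, Z→3/2; new cluster SZ
  updated: d(C,SZ)=25, d(E,SZ)=15, d(J,SZ)=43/2, d(K,SZ)=71/2, d(SZ,U)=53/2
step 2: merge (K,U) at d=12; branch lengths K→6, U→6; new cluster KU
  updated: d(C,KU)=45, d(E,KU)=55/2, d(J,KU)=71/2, d(KU,SZ)=31
step 3: merge (E,SZ) at d=15; branch lengths E→15/2, SZ→6; new cluster ESZ
  updated: d(C,ESZ)=94/3, d(ESZ,J)=80/3, d(ESZ,KU)=179/6
step 4: merge (ESZ,J) at d=80/3; branch lengths ESZ→35/6, J→40/3; new cluster EJSZ
  updated: d(C,EJSZ)=141/4, d(EJSZ,KU)=125/4
step 5: merge (EJSZ,KU) at d=125/4; branch lengths EJSZ→55/24, KU→77/8; new cluster EJKSUZ
  updated: d(C,EJKSUZ)=77/2
step 6: merge (C,EJKSUZ) at d=77/2; branch lengths C→77/4, EJKSUZ→29/8; new cluster CEJKSUZ
final tree: (C:77/4,(((E:15/2,(S:3/2,Z:3/2):6):35/6,J:40/3):55/24,(K:6,U:6):77/8):29/8)
total length: 1979/24

6,6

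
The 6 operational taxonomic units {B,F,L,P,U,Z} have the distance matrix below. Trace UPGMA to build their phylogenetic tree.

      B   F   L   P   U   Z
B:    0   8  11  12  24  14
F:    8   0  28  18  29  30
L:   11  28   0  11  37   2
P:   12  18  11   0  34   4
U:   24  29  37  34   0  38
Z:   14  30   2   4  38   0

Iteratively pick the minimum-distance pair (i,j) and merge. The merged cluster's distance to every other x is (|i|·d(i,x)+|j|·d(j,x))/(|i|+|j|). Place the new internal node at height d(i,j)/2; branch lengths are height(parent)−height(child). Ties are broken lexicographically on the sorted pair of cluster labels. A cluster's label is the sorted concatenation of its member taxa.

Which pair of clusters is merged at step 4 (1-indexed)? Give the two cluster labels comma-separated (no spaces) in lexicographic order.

step 1: merge (L,Z) at d=2; branch lengths L→1, Z→1; new cluster LZ
  updated: d(B,LZ)=25/2, d(F,LZ)=29, d(LZ,P)=15/2, d(LZ,U)=75/2
step 2: merge (LZ,P) at d=15/2; branch lengths LZ→11/4, P→15/4; new cluster LPZ
  updated: d(B,LPZ)=37/3, d(F,LPZ)=76/3, d(LPZ,U)=109/3
step 3: merge (B,F) at d=8; branch lengths B→4, F→4; new cluster BF
  updated: d(BF,LPZ)=113/6, d(BF,U)=53/2
step 4: merge (BF,LPZ) at d=113/6; branch lengths BF→65/12, LPZ→17/3; new cluster BFLPZ
  updated: d(BFLPZ,U)=162/5
step 5: merge (BFLPZ,U) at d=162/5; branch lengths BFLPZ→407/60, U→81/5; new cluster BFLPUZ
final tree: (((B:4,F:4):65/12,((L:1,Z:1):11/4,P:15/4):17/3):407/60,U:81/5)
total length: 1517/30

BF,LPZ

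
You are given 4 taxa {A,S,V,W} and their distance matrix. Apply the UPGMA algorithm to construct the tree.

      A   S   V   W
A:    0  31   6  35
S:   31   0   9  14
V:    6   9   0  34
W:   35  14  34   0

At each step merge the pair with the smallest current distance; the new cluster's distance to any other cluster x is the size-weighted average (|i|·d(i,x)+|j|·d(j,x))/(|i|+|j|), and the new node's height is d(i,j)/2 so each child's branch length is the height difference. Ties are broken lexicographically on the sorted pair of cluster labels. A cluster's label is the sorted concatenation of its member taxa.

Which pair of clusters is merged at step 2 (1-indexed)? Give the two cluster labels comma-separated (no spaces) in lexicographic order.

S,W

iteration 1: select A,V (d=6); attach at lengths (3, 3); label the merged cluster AV
  updated: d(AV,S)=20, d(AV,W)=69/2
iteration 2: select S,W (d=14); attach at lengths (7, 7); label the merged cluster SW
  updated: d(AV,SW)=109/4
iteration 3: select AV,SW (d=109/4); attach at lengths (85/8, 53/8); label the merged cluster ASVW
final tree: ((A:3,V:3):85/8,(S:7,W:7):53/8)
total length: 149/4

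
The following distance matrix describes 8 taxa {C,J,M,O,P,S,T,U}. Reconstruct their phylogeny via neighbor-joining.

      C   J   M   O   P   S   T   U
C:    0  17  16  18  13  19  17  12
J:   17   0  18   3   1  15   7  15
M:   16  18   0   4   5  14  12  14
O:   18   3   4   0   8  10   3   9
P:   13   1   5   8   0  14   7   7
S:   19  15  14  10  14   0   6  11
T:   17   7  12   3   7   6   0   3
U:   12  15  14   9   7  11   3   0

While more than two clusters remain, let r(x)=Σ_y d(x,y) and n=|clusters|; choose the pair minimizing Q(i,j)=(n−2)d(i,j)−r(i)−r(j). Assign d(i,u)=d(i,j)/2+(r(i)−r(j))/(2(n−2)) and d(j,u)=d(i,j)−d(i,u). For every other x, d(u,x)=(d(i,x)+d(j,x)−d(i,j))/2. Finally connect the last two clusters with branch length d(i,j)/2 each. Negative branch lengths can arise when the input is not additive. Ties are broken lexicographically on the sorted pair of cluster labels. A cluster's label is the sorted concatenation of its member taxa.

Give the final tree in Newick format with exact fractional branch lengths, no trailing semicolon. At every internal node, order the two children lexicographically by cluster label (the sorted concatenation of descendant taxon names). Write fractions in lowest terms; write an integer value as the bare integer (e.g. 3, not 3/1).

((((C:159/16,U:33/16):31/16,(S:35/6,T:1/6):25/16):23/16,(J:9/4,P:-5/4):59/16):37/32,(M:21/5,O:-1/5):37/32)

iteration 1: select J,P (d=1, Q=-125); attach at lengths (9/4, -5/4); label the merged cluster JP
  updated: d(C,JP)=29/2, d(JP,M)=11, d(JP,O)=5, d(JP,S)=14, d(JP,T)=13/2, d(JP,U)=21/2
iteration 2: select M,O (d=4, Q=-100); attach at lengths (21/5, -1/5); label the merged cluster MO
  updated: d(C,MO)=15, d(JP,MO)=6, d(MO,S)=10, d(MO,T)=11/2, d(MO,U)=19/2
iteration 3: select C,U (d=12, Q=-151/2); attach at lengths (159/16, 33/16); label the merged cluster CU
  updated: d(CU,JP)=13/2, d(CU,MO)=25/4, d(CU,S)=9, d(CU,T)=4
iteration 4: select S,T (d=6, Q=-43); attach at lengths (35/6, 1/6); label the merged cluster ST
  updated: d(CU,ST)=7/2, d(JP,ST)=29/4, d(MO,ST)=19/4
iteration 5: select CU,ST (d=7/2, Q=-99/4); attach at lengths (31/16, 25/16); label the merged cluster CSTU
  updated: d(CSTU,JP)=41/8, d(CSTU,MO)=15/4
iteration 6: select CSTU,JP (d=41/8, Q=-119/8); attach at lengths (23/16, 59/16); label the merged cluster CJPSTU
  updated: d(CJPSTU,MO)=37/16
iteration 7: select CJPSTU,MO (d=37/16); attach at lengths (37/32, 37/32); label the merged cluster CJMOPSTU
final tree: ((((C:159/16,U:33/16):31/16,(S:35/6,T:1/6):25/16):23/16,(J:9/4,P:-5/4):59/16):37/32,(M:21/5,O:-1/5):37/32)
total length: 543/16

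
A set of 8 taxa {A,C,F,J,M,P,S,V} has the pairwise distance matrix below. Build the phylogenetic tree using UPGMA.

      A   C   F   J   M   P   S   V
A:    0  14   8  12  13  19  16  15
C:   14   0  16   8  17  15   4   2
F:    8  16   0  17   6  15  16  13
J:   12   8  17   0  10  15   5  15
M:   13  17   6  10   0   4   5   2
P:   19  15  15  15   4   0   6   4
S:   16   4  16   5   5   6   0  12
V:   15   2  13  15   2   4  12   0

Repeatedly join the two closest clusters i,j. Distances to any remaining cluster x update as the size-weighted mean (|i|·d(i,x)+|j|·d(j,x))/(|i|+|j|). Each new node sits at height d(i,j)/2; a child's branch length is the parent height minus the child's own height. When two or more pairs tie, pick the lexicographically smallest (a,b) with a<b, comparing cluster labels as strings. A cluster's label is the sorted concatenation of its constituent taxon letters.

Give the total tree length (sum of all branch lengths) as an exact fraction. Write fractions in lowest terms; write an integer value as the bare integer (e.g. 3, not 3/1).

iteration 1: select C,V (d=2); attach at lengths (1, 1); label the merged cluster CV
  updated: d(A,CV)=29/2, d(CV,F)=29/2, d(CV,J)=23/2, d(CV,M)=19/2, d(CV,P)=19/2, d(CV,S)=8
iteration 2: select M,P (d=4); attach at lengths (2, 2); label the merged cluster MP
  updated: d(A,MP)=16, d(CV,MP)=19/2, d(F,MP)=21/2, d(J,MP)=25/2, d(MP,S)=11/2
iteration 3: select J,S (d=5); attach at lengths (5/2, 5/2); label the merged cluster JS
  updated: d(A,JS)=14, d(CV,JS)=39/4, d(F,JS)=33/2, d(JS,MP)=9
iteration 4: select A,F (d=8); attach at lengths (4, 4); label the merged cluster AF
  updated: d(AF,CV)=29/2, d(AF,JS)=61/4, d(AF,MP)=53/4
iteration 5: select JS,MP (d=9); attach at lengths (2, 5/2); label the merged cluster JMPS
  updated: d(AF,JMPS)=57/4, d(CV,JMPS)=77/8
iteration 6: select CV,JMPS (d=77/8); attach at lengths (61/16, 5/16); label the merged cluster CJMPSV
  updated: d(AF,CJMPSV)=43/3
iteration 7: select AF,CJMPSV (d=43/3); attach at lengths (19/6, 113/48); label the merged cluster ACFJMPSV
final tree: ((A:4,F:4):19/6,((C:1,V:1):61/16,((J:5/2,S:5/2):2,(M:2,P:2):5/2):5/16):113/48)
total length: 1591/48

1591/48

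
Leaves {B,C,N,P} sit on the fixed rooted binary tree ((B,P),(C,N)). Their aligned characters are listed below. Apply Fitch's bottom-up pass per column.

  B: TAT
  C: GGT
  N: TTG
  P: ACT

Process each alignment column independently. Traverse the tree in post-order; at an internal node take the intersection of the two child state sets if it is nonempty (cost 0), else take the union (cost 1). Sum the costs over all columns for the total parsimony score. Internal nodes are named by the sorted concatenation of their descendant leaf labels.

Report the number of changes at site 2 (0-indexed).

BP@0: {T} ∪ {A} = {A,T} (union, +1)
CN@0: {G} ∪ {T} = {G,T} (union, +1)
BCNP@0: {A,T} ∩ {G,T} = {T} (intersection, +0)
BP@1: {A} ∪ {C} = {A,C} (union, +1)
CN@1: {G} ∪ {T} = {G,T} (union, +1)
BCNP@1: {A,C} ∪ {G,T} = {A,C,G,T} (union, +1)
BP@2: {T} ∩ {T} = {T} (intersection, +0)
CN@2: {T} ∪ {G} = {G,T} (union, +1)
BCNP@2: {T} ∩ {G,T} = {T} (intersection, +0)
per-site changes: [2, 3, 1]; total = 6

1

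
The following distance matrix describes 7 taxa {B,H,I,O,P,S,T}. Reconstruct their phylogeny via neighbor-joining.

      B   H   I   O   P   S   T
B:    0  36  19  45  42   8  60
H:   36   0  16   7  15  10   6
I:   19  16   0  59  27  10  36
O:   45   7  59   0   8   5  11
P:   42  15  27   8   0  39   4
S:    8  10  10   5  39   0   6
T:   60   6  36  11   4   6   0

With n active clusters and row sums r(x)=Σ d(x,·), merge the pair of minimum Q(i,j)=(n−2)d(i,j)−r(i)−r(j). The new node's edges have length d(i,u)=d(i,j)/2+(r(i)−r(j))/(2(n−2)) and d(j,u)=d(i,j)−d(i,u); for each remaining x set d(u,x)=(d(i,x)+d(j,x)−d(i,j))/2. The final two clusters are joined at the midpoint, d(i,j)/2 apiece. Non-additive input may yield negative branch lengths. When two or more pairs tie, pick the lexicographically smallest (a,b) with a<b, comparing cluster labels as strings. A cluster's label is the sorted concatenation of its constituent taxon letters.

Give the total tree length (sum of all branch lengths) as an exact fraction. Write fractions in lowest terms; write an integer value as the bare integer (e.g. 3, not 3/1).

iteration 1: select B,I (d=19, Q=-282); attach at lengths (69/5, 26/5); label the merged cluster BI
  updated: d(BI,H)=33/2, d(BI,O)=85/2, d(BI,P)=25, d(BI,S)=-1/2, d(BI,T)=77/2
iteration 2: select BI,S (d=-1/2, Q=-367/2); attach at lengths (121/16, -129/16); label the merged cluster BIS
  updated: d(BIS,H)=27/2, d(BIS,O)=24, d(BIS,P)=129/4, d(BIS,T)=45/2
iteration 3: select BIS,H (d=27/2, Q=-373/4); attach at lengths (365/24, -41/24); label the merged cluster BHIS
  updated: d(BHIS,O)=35/4, d(BHIS,P)=135/8, d(BHIS,T)=15/2
iteration 4: select BHIS,O (d=35/4, Q=-347/8); attach at lengths (183/32, 97/32); label the merged cluster BHIOS
  updated: d(BHIOS,P)=129/16, d(BHIOS,T)=39/8
iteration 5: select BHIOS,P (d=129/16, Q=-271/16); attach at lengths (143/32, 115/32); label the merged cluster BHIOPS
  updated: d(BHIOPS,T)=13/32
iteration 6: select BHIOPS,T (d=13/32); attach at lengths (13/64, 13/64); label the merged cluster BHIOPST
final tree: ((((((B:69/5,I:26/5):121/16,S:-129/16):365/24,H:-41/24):183/32,O:97/32):143/32,P:115/32):13/64,T:13/64)
total length: 1575/32

1575/32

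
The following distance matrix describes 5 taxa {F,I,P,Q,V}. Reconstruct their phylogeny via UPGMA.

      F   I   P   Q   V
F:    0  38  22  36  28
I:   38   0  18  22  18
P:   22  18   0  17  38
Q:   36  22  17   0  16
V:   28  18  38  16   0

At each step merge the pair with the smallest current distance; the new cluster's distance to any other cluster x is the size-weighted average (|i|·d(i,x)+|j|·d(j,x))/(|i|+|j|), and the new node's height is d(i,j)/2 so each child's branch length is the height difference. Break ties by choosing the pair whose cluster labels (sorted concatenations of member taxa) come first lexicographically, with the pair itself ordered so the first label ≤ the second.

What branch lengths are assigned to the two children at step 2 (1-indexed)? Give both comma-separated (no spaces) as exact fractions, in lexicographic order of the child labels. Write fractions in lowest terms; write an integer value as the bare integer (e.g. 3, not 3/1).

step 1: merge (Q,V) at d=16; branch lengths Q→8, V→8; new cluster QV
  updated: d(F,QV)=32, d(I,QV)=20, d(P,QV)=55/2
step 2: merge (I,P) at d=18; branch lengths I→9, P→9; new cluster IP
  updated: d(F,IP)=30, d(IP,QV)=95/4
step 3: merge (IP,QV) at d=95/4; branch lengths IP→23/8, QV→31/8; new cluster IPQV
  updated: d(F,IPQV)=31
step 4: merge (F,IPQV) at d=31; branch lengths F→31/2, IPQV→29/8; new cluster FIPQV
final tree: (F:31/2,((I:9,P:9):23/8,(Q:8,V:8):31/8):29/8)
total length: 479/8

9,9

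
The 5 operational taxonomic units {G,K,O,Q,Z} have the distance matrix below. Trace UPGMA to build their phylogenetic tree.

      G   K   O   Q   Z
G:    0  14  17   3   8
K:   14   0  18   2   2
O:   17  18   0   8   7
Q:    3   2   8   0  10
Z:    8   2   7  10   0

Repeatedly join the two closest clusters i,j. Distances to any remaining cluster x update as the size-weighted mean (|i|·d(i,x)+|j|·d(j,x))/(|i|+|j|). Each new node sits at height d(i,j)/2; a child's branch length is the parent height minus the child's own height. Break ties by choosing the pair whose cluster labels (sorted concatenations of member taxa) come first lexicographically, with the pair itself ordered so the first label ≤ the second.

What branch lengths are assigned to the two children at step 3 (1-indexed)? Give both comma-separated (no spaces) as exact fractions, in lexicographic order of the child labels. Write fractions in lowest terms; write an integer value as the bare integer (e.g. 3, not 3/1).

25/6,7/6

iteration 1: select K,Q (d=2); attach at lengths (1, 1); label the merged cluster KQ
  updated: d(G,KQ)=17/2, d(KQ,O)=13, d(KQ,Z)=6
iteration 2: select KQ,Z (d=6); attach at lengths (2, 3); label the merged cluster KQZ
  updated: d(G,KQZ)=25/3, d(KQZ,O)=11
iteration 3: select G,KQZ (d=25/3); attach at lengths (25/6, 7/6); label the merged cluster GKQZ
  updated: d(GKQZ,O)=25/2
iteration 4: select GKQZ,O (d=25/2); attach at lengths (25/12, 25/4); label the merged cluster GKOQZ
final tree: ((G:25/6,((K:1,Q:1):2,Z:3):7/6):25/12,O:25/4)
total length: 62/3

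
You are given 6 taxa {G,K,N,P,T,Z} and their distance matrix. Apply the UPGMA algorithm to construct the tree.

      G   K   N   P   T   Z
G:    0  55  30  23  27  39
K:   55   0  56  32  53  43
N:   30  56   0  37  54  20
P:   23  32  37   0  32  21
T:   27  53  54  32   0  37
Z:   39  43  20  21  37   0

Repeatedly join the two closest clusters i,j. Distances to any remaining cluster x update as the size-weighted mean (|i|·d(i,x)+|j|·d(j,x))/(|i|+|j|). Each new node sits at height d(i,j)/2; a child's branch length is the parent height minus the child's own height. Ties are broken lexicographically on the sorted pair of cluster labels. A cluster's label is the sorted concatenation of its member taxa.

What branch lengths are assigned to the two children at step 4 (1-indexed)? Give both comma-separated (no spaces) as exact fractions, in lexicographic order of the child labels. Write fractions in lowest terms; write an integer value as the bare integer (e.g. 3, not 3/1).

41/12,49/6

step 1: merge (N,Z) at d=20; branch lengths N→10, Z→10; new cluster NZ
  updated: d(G,NZ)=69/2, d(K,NZ)=99/2, d(NZ,P)=29, d(NZ,T)=91/2
step 2: merge (G,P) at d=23; branch lengths G→23/2, P→23/2; new cluster GP
  updated: d(GP,K)=87/2, d(GP,NZ)=127/4, d(GP,T)=59/2
step 3: merge (GP,T) at d=59/2; branch lengths GP→13/4, T→59/4; new cluster GPT
  updated: d(GPT,K)=140/3, d(GPT,NZ)=109/3
step 4: merge (GPT,NZ) at d=109/3; branch lengths GPT→41/12, NZ→49/6; new cluster GNPTZ
  updated: d(GNPTZ,K)=239/5
step 5: merge (GNPTZ,K) at d=239/5; branch lengths GNPTZ→86/15, K→239/10; new cluster GKNPTZ
final tree: ((((G:23/2,P:23/2):13/4,T:59/4):41/12,(N:10,Z:10):49/6):86/15,K:239/10)
total length: 6133/60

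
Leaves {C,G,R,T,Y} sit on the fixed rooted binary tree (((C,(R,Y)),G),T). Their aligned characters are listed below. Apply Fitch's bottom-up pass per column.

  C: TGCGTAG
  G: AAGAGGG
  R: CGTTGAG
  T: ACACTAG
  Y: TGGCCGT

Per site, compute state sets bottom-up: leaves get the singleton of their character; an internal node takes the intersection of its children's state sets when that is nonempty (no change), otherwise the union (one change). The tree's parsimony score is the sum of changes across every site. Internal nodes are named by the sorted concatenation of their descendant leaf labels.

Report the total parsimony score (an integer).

RY@0: {C} ∪ {T} = {C,T} (union, +1)
CRY@0: {T} ∩ {C,T} = {T} (intersection, +0)
CGRY@0: {T} ∪ {A} = {A,T} (union, +1)
CGRTY@0: {A,T} ∩ {A} = {A} (intersection, +0)
RY@1: {G} ∩ {G} = {G} (intersection, +0)
CRY@1: {G} ∩ {G} = {G} (intersection, +0)
CGRY@1: {G} ∪ {A} = {A,G} (union, +1)
CGRTY@1: {A,G} ∪ {C} = {A,C,G} (union, +1)
RY@2: {T} ∪ {G} = {G,T} (union, +1)
CRY@2: {C} ∪ {G,T} = {C,G,T} (union, +1)
CGRY@2: {C,G,T} ∩ {G} = {G} (intersection, +0)
CGRTY@2: {G} ∪ {A} = {A,G} (union, +1)
RY@3: {T} ∪ {C} = {C,T} (union, +1)
CRY@3: {G} ∪ {C,T} = {C,G,T} (union, +1)
CGRY@3: {C,G,T} ∪ {A} = {A,C,G,T} (union, +1)
CGRTY@3: {A,C,G,T} ∩ {C} = {C} (intersection, +0)
RY@4: {G} ∪ {C} = {C,G} (union, +1)
CRY@4: {T} ∪ {C,G} = {C,G,T} (union, +1)
CGRY@4: {C,G,T} ∩ {G} = {G} (intersection, +0)
CGRTY@4: {G} ∪ {T} = {G,T} (union, +1)
RY@5: {A} ∪ {G} = {A,G} (union, +1)
CRY@5: {A} ∩ {A,G} = {A} (intersection, +0)
CGRY@5: {A} ∪ {G} = {A,G} (union, +1)
CGRTY@5: {A,G} ∩ {A} = {A} (intersection, +0)
RY@6: {G} ∪ {T} = {G,T} (union, +1)
CRY@6: {G} ∩ {G,T} = {G} (intersection, +0)
CGRY@6: {G} ∩ {G} = {G} (intersection, +0)
CGRTY@6: {G} ∩ {G} = {G} (intersection, +0)
per-site changes: [2, 2, 3, 3, 3, 2, 1]; total = 16

16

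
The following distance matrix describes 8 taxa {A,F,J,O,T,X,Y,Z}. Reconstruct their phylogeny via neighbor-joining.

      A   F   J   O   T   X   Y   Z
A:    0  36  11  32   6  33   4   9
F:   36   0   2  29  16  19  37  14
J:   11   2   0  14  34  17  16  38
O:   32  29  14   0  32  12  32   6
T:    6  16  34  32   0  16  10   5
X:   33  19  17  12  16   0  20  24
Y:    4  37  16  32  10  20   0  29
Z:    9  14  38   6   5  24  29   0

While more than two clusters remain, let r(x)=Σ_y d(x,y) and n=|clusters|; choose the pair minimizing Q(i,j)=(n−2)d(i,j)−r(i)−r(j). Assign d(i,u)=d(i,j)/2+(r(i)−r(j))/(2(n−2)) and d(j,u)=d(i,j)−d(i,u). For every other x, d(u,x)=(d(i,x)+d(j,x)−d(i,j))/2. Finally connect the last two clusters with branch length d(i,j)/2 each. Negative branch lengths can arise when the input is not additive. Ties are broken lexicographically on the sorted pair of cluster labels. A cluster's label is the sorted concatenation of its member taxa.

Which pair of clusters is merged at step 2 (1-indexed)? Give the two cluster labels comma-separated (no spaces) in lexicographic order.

A,Y

step 1: merge (F,J) at d=2, Q=-273; branch lengths F→11/4, J→-3/4; new cluster FJ
  updated: d(A,FJ)=45/2, d(FJ,O)=41/2, d(FJ,T)=24, d(FJ,X)=17, d(FJ,Y)=51/2, d(FJ,Z)=25
step 2: merge (A,Y) at d=4, Q=-207; branch lengths A→3/5, Y→17/5; new cluster AY
  updated: d(AY,FJ)=22, d(AY,O)=30, d(AY,T)=6, d(AY,X)=49/2, d(AY,Z)=17
step 3: merge (AY,T) at d=6, Q=-317/2; branch lengths AY→81/16, T→15/16; new cluster ATY
  updated: d(ATY,FJ)=20, d(ATY,O)=28, d(ATY,X)=69/4, d(ATY,Z)=8
step 4: merge (ATY,Z) at d=8, Q=-449/4; branch lengths ATY→137/24, Z→55/24; new cluster ATYZ
  updated: d(ATYZ,FJ)=37/2, d(ATYZ,O)=13, d(ATYZ,X)=133/8
step 5: merge (ATYZ,O) at d=13, Q=-541/8; branch lengths ATYZ→229/32, O→187/32; new cluster AOTYZ
  updated: d(AOTYZ,FJ)=13, d(AOTYZ,X)=125/16
step 6: merge (AOTYZ,FJ) at d=13, Q=-605/16; branch lengths AOTYZ→61/32, FJ→355/32; new cluster AFJOTYZ
  updated: d(AFJOTYZ,X)=189/32
step 7: merge (AFJOTYZ,X) at d=189/32; branch lengths AFJOTYZ→189/64, X→189/64; new cluster AFJOTXYZ
final tree: ((((((A:3/5,Y:17/5):81/16,T:15/16):137/24,Z:55/24):229/32,O:187/32):61/32,(F:11/4,J:-3/4):355/32):189/64,X:189/64)
total length: 1661/32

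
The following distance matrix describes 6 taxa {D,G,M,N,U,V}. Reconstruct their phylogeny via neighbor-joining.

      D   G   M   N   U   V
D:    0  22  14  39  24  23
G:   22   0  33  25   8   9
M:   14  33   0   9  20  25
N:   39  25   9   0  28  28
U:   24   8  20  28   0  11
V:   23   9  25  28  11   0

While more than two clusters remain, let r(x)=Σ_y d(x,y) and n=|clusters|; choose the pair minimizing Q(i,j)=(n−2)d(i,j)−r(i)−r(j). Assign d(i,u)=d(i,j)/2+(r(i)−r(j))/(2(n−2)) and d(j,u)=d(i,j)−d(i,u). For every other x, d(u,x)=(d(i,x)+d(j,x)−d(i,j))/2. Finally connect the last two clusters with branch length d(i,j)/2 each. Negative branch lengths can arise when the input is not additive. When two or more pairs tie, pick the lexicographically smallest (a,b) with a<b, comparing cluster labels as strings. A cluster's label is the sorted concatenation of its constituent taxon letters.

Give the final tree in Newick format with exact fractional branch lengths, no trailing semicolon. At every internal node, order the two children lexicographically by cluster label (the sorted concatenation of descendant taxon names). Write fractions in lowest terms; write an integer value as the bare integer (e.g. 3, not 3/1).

((((D:23/2,(M:1,N:8):21/2):13/2,V:5):1,G:31/8):33/16,U:33/16)

step 1: merge (M,N) at d=9, Q=-194; branch lengths M→1, N→8; new cluster MN
  updated: d(D,MN)=22, d(G,MN)=49/2, d(MN,U)=39/2, d(MN,V)=22
step 2: merge (D,MN) at d=22, Q=-113; branch lengths D→23/2, MN→21/2; new cluster DMN
  updated: d(DMN,G)=49/4, d(DMN,U)=43/4, d(DMN,V)=23/2
step 3: merge (DMN,V) at d=23/2, Q=-43; branch lengths DMN→13/2, V→5; new cluster DMNV
  updated: d(DMNV,G)=39/8, d(DMNV,U)=41/8
step 4: merge (DMNV,G) at d=39/8, Q=-18; branch lengths DMNV→1, G→31/8; new cluster DGMNV
  updated: d(DGMNV,U)=33/8
step 5: merge (DGMNV,U) at d=33/8; branch lengths DGMNV→33/16, U→33/16; new cluster DGMNUV
final tree: ((((D:23/2,(M:1,N:8):21/2):13/2,V:5):1,G:31/8):33/16,U:33/16)
total length: 103/2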